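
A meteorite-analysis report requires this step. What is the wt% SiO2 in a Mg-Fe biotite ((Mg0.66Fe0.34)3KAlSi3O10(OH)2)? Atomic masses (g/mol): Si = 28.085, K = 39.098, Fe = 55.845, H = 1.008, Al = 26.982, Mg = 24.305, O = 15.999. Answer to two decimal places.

Molar mass of (Mg0.66Fe0.34)3KAlSi3O10(OH)2 = 1.98*24.305 + 1.02*55.845 + 1*39.098 + 1*26.982 + 3*28.085 + 12*15.999 + 2*1.008 = 449.425 g/mol.
Each formula unit contains 3 Si, equivalent to 3/1 = 3.0000 mol SiO2.
M(SiO2) = 1×28.085 + 2×15.999 = 60.083 g/mol.
Mass of SiO2 per formula unit = 3.0000 × 60.083 = 180.249 g.
SiO2 wt% = 180.249 / 449.425 × 100 = 40.11%.

40.11 wt%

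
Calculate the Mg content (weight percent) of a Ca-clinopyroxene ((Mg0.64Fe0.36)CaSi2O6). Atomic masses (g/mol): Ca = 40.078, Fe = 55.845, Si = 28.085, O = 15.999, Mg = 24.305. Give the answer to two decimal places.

6.83 weight percent

Formula mass = 0.64*24.305 + 0.36*55.845 + 1*40.078 + 2*28.085 + 6*15.999 = 227.901 g/mol, of which 15.555 g is Mg.
So Mg makes up 15.555/227.901 = 0.0683 of the mass, i.e. 6.83%.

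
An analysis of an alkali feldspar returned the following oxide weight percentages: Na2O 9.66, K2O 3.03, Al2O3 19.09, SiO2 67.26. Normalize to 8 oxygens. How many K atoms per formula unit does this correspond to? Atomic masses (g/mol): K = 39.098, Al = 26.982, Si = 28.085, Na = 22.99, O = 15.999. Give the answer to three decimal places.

0.172 K apfu

Na2O: 9.66/61.979 = 0.15586 mol → 0.31172 mol Na, 0.15586 mol O.
K2O: 3.03/94.195 = 0.03217 mol → 0.06434 mol K, 0.03217 mol O.
Al2O3: 19.09/101.961 = 0.18723 mol → 0.37446 mol Al, 0.56169 mol O.
SiO2: 67.26/60.083 = 1.11945 mol → 1.11945 mol Si, 2.23890 mol O.
Total oxygen = 2.98862 mol. Normalization factor = 8/2.98862 = 2.67682.
K per 8 O = 0.06434 × 2.67682 = 0.172.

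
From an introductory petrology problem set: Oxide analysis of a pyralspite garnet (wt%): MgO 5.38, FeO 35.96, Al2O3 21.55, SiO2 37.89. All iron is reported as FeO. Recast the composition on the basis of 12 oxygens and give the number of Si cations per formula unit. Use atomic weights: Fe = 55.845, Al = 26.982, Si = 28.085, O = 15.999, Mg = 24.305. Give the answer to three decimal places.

2.992 Si apfu

MgO (M=40.304): mol = 0.13349; Mg = 0.13349, O = 0.13349.
FeO (M=71.844): mol = 0.50053; Fe = 0.50053, O = 0.50053.
Al2O3 (M=101.961): mol = 0.21136; Al = 0.42272, O = 0.63408.
SiO2 (M=60.083): mol = 0.63063; Si = 0.63063, O = 1.26126.
ΣO = 2.52936; factor = 12/ΣO = 4.74428.
Si apfu = 0.63063 × 4.74428 = 2.992.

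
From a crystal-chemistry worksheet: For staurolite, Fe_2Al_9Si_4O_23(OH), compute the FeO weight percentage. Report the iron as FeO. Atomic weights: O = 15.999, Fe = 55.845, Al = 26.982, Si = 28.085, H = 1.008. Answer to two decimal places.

Molar mass of Fe_2Al_9Si_4O_23(OH) = 2×55.845 + 9×26.982 + 4×28.085 + 24×15.999 + 1×1.008 = 851.852 g/mol.
Each formula unit contains 2 Fe, equivalent to 2/1 = 2.0000 mol FeO.
M(FeO) = 1×55.845 + 1×15.999 = 71.844 g/mol.
Mass of FeO per formula unit = 2.0000 × 71.844 = 143.688 g.
FeO wt% = 143.688 / 851.852 × 100 = 16.87%.

16.87 wt%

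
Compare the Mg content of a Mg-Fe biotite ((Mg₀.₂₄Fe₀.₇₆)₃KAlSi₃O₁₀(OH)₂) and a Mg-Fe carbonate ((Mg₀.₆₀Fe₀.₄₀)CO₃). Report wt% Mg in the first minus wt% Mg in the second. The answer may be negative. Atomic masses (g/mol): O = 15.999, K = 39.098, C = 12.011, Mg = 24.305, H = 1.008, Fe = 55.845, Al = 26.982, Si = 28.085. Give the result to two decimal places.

-11.47 percentage points

First mineral: 17.500 g Mg in 489.165 g formula = 3.58 wt% Mg.
Second mineral: 14.583 g Mg in 96.929 g formula = 15.05 wt% Mg.
3.58% − 15.05% gives a difference of -11.47 percentage points.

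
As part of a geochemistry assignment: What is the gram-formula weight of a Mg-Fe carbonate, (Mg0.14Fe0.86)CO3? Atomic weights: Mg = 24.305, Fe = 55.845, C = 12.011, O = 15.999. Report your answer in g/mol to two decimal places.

The formula mass is the sum 0.14*24.305 + 0.86*55.845 + 1*12.011 + 3*15.999.

111.44 g/mol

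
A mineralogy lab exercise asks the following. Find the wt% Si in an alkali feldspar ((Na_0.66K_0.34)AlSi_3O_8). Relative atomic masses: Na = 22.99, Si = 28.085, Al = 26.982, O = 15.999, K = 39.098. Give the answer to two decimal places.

31.47 wt%

Formula mass = 0.66×22.99 + 0.34×39.098 + 1×26.982 + 3×28.085 + 8×15.999 = 267.696 g/mol, of which 84.255 g is Si.
So Si makes up 84.255/267.696 = 0.3147 of the mass, i.e. 31.47%.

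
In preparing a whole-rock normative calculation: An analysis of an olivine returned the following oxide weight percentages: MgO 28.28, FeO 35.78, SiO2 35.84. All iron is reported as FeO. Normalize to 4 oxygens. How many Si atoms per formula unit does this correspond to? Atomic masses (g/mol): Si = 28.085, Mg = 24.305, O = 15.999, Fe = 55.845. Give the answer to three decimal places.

28.28 wt% MgO ÷ 40.304 g/mol = 0.70167 mol, giving 0.70167 Mg and 0.70167 O.
35.78 wt% FeO ÷ 71.844 g/mol = 0.49802 mol, giving 0.49802 Fe and 0.49802 O.
35.84 wt% SiO2 ÷ 60.083 g/mol = 0.59651 mol, giving 0.59651 Si and 1.19302 O.
Oxygen sums to 2.39271; scaling by 4/2.39271 = 1.67174 puts the formula on 4 O.
Si: 0.59651 × 1.67174 = 0.997 atoms per formula unit.

0.997 Si apfu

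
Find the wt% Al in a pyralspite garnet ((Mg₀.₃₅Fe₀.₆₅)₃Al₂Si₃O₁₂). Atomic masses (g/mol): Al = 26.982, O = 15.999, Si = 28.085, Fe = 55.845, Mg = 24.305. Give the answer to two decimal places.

M((Mg₀.₃₅Fe₀.₆₅)₃Al₂Si₃O₁₂) = 464.625 g/mol.
Al contributes 2 × 26.982 = 53.964 g per mole.
53.964/464.625 = 0.1161 → 11.61%.

11.61 wt%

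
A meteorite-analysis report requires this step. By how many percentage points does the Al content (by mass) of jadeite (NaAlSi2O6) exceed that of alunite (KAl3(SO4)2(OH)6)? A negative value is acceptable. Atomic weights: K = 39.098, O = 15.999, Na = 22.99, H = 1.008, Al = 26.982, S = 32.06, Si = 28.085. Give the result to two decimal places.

-6.19 percentage points

M(NaAlSi2O6) = 202.136 g/mol, so wt% Al = 26.982/202.136 × 100 = 13.35%.
M(KAl3(SO4)2(OH)6) = 414.198 g/mol, so wt% Al = 80.946/414.198 × 100 = 19.54%.
13.35 − 19.54 = -6.19 pp.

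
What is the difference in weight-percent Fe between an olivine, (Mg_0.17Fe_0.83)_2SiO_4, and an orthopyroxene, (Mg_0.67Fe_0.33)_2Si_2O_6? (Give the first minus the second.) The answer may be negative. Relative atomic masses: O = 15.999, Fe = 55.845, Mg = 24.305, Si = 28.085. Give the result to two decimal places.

31.39 percentage points

M((Mg_0.17Fe_0.83)_2SiO_4) = 193.047 g/mol, so wt% Fe = 92.703/193.047 × 100 = 48.02%.
M((Mg_0.67Fe_0.33)_2Si_2O_6) = 221.590 g/mol, so wt% Fe = 36.858/221.590 × 100 = 16.63%.
48.02 − 16.63 = 31.39 pp.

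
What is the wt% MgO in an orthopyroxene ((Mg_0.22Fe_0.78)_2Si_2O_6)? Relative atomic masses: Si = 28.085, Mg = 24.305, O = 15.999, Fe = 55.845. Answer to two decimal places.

Molar mass of (Mg_0.22Fe_0.78)_2Si_2O_6 = 0.44×24.305 + 1.56×55.845 + 2×28.085 + 6×15.999 = 249.976 g/mol.
Each formula unit contains 0.44 Mg, equivalent to 0.44/1 = 0.4400 mol MgO.
M(MgO) = 1×24.305 + 1×15.999 = 40.304 g/mol.
Mass of MgO per formula unit = 0.4400 × 40.304 = 17.734 g.
MgO wt% = 17.734 / 249.976 × 100 = 7.09%.

7.09 wt%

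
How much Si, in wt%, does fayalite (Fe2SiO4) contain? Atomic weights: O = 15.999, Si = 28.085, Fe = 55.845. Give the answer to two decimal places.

13.78 wt%

M(Fe2SiO4) = 203.771 g/mol.
Si contributes 1 × 28.085 = 28.085 g per mole.
28.085/203.771 = 0.1378 → 13.78%.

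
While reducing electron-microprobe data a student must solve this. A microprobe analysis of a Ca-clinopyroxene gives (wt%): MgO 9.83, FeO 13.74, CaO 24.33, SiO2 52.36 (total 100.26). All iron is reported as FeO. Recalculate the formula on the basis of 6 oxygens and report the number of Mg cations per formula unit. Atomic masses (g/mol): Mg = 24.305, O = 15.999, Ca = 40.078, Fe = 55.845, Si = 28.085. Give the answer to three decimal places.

MgO: 9.83/40.304 = 0.24390 mol → 0.24390 mol Mg, 0.24390 mol O.
FeO: 13.74/71.844 = 0.19125 mol → 0.19125 mol Fe, 0.19125 mol O.
CaO: 24.33/56.077 = 0.43387 mol → 0.43387 mol Ca, 0.43387 mol O.
SiO2: 52.36/60.083 = 0.87146 mol → 0.87146 mol Si, 1.74292 mol O.
Total oxygen = 2.61194 mol. Normalization factor = 6/2.61194 = 2.29714.
Mg per 6 O = 0.24390 × 2.29714 = 0.560.

0.560 Mg apfu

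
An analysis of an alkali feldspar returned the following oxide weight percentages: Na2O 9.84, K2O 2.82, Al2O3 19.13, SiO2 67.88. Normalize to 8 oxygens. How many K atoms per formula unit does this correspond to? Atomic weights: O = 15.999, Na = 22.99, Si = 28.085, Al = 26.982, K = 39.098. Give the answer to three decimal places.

0.159 K apfu

Na2O (M=61.979): mol = 0.15876; Na = 0.31752, O = 0.15876.
K2O (M=94.195): mol = 0.02994; K = 0.05988, O = 0.02994.
Al2O3 (M=101.961): mol = 0.18762; Al = 0.37524, O = 0.56286.
SiO2 (M=60.083): mol = 1.12977; Si = 1.12977, O = 2.25954.
ΣO = 3.01110; factor = 8/ΣO = 2.65684.
K apfu = 0.05988 × 2.65684 = 0.159.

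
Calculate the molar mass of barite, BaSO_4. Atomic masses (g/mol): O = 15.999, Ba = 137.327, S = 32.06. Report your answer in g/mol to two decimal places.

M = 1×137.327 + 1×32.06 + 4×15.999

233.38 g/mol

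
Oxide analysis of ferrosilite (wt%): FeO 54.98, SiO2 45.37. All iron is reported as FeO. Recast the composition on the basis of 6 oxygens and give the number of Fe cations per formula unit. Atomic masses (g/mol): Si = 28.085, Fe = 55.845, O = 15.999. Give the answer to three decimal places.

2.018 Fe apfu

FeO (M=71.844): mol = 0.76527; Fe = 0.76527, O = 0.76527.
SiO2 (M=60.083): mol = 0.75512; Si = 0.75512, O = 1.51024.
ΣO = 2.27551; factor = 6/ΣO = 2.63677.
Fe apfu = 0.76527 × 2.63677 = 2.018.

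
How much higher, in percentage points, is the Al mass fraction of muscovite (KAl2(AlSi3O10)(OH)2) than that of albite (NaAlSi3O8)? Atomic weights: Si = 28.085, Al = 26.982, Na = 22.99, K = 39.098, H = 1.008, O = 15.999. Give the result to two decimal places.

Al in KAl2(AlSi3O10)(OH)2: molar mass 398.303 g/mol; 3×26.982 = 80.946 g → 20.32 wt%.
Al in NaAlSi3O8: molar mass 262.219 g/mol; 1×26.982 = 26.982 g → 10.29 wt%.
Difference = 20.32 − 10.29 = 10.03 percentage points.

10.03 percentage points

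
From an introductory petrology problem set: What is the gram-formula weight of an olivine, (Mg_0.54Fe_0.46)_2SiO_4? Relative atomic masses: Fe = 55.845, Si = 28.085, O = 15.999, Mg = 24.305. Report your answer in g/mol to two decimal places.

169.71 g/mol

Mg: 1.08 × 24.305 = 26.2494
Fe: 0.92 × 55.845 = 51.3774
Si: 1 × 28.085 = 28.0850
O: 4 × 15.999 = 63.9960
Summing the contributions gives the formula mass.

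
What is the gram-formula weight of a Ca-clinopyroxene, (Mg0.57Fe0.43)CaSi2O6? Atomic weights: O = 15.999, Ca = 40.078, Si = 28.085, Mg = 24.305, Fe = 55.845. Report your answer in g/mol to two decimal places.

The formula mass is the sum 0.57*24.305 + 0.43*55.845 + 1*40.078 + 2*28.085 + 6*15.999.

230.11 g/mol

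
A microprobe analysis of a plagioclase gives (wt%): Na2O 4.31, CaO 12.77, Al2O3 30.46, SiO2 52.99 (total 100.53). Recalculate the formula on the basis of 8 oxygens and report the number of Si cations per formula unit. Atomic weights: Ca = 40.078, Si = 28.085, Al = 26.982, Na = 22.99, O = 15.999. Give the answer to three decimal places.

2.386 Si apfu

Na2O (M=61.979): mol = 0.06954; Na = 0.13908, O = 0.06954.
CaO (M=56.077): mol = 0.22772; Ca = 0.22772, O = 0.22772.
Al2O3 (M=101.961): mol = 0.29874; Al = 0.59748, O = 0.89622.
SiO2 (M=60.083): mol = 0.88195; Si = 0.88195, O = 1.76390.
ΣO = 2.95738; factor = 8/ΣO = 2.70510.
Si apfu = 0.88195 × 2.70510 = 2.386.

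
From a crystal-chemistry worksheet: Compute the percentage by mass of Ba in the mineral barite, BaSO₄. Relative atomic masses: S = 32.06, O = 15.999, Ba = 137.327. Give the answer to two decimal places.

Molar mass of BaSO₄: 1·137.327 + 1·32.06 + 4·15.999 = 233.383 g/mol.
Mass of Ba per formula unit: 1 × 137.327 = 137.327 g.
Weight fraction Ba = 137.327 / 233.383 = 0.5884.

58.84 mass %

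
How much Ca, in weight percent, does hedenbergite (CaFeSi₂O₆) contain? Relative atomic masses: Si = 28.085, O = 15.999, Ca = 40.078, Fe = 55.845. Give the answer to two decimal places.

16.15 weight percent

M(CaFeSi₂O₆) = 248.087 g/mol.
Ca contributes 1 × 40.078 = 40.078 g per mole.
40.078/248.087 = 0.1615 → 16.15%.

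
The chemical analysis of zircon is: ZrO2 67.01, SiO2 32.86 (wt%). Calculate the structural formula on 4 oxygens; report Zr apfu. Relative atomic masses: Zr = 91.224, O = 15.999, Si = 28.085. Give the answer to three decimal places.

ZrO2 (M=123.222): mol = 0.54382; Zr = 0.54382, O = 1.08764.
SiO2 (M=60.083): mol = 0.54691; Si = 0.54691, O = 1.09382.
ΣO = 2.18146; factor = 4/ΣO = 1.83363.
Zr apfu = 0.54382 × 1.83363 = 0.997.

0.997 Zr apfu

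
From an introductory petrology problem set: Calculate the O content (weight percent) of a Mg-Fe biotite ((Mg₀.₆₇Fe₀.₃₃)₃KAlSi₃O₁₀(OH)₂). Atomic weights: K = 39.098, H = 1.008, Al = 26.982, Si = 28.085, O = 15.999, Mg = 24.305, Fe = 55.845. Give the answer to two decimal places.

42.81 weight percent

M((Mg₀.₆₇Fe₀.₃₃)₃KAlSi₃O₁₀(OH)₂) = 448.479 g/mol.
O contributes 12 × 15.999 = 191.988 g per mole.
191.988/448.479 = 0.4281 → 42.81%.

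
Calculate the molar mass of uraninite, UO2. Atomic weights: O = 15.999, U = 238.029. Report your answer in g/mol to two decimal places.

270.03 g/mol

M = 1×238.029 + 2×15.999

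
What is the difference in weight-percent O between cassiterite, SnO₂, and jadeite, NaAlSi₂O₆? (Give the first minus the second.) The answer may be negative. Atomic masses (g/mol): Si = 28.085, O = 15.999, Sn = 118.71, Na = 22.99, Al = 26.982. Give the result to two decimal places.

First mineral: 31.998 g O in 150.708 g formula = 21.23 wt% O.
Second mineral: 95.994 g O in 202.136 g formula = 47.49 wt% O.
21.23% − 47.49% gives a difference of -26.26 percentage points.

-26.26 percentage points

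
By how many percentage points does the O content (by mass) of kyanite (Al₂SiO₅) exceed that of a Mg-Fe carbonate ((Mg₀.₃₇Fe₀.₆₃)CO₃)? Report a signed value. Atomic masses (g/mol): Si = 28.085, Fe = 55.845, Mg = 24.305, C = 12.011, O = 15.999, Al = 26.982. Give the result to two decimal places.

First mineral: 79.995 g O in 162.044 g formula = 49.37 wt% O.
Second mineral: 47.997 g O in 104.183 g formula = 46.07 wt% O.
49.37% − 46.07% gives a difference of 3.30 percentage points.

3.30 percentage points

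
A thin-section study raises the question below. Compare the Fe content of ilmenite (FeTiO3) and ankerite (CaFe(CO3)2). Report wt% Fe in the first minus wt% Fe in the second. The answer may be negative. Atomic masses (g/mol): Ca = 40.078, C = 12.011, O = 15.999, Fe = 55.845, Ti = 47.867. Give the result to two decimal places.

10.95 percentage points

Fe in FeTiO3: molar mass 151.709 g/mol; 1×55.845 = 55.845 g → 36.81 wt%.
Fe in CaFe(CO3)2: molar mass 215.939 g/mol; 1×55.845 = 55.845 g → 25.86 wt%.
Difference = 36.81 − 25.86 = 10.95 percentage points.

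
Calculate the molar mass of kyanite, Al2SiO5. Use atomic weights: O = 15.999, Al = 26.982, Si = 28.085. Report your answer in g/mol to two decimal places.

The formula mass is the sum 2·26.982 + 1·28.085 + 5·15.999.

162.04 g/mol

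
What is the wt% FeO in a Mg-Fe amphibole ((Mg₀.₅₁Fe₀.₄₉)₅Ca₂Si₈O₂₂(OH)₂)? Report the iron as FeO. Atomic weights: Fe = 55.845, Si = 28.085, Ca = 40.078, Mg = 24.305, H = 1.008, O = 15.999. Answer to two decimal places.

19.79 wt%

M((Mg₀.₅₁Fe₀.₄₉)₅Ca₂Si₈O₂₂(OH)₂) = 889.626 g/mol; M(FeO) = 71.844 g/mol.
Moles FeO per formula unit = 2.45 Fe ÷ 1 = 2.4500.
FeO fraction = (2.4500 × 71.844) / 889.626 = 176.018/889.626 = 0.1979.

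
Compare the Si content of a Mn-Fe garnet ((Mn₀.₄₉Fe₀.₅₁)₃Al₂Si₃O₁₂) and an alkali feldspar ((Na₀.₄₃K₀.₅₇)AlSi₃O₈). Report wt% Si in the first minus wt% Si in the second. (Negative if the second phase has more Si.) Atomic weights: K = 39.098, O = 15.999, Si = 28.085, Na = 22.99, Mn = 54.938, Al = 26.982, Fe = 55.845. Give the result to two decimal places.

M((Mn₀.₄₉Fe₀.₅₁)₃Al₂Si₃O₁₂) = 496.409 g/mol, so wt% Si = 84.255/496.409 × 100 = 16.97%.
M((Na₀.₄₃K₀.₅₇)AlSi₃O₈) = 271.401 g/mol, so wt% Si = 84.255/271.401 × 100 = 31.04%.
16.97 − 31.04 = -14.07 pp.

-14.07 percentage points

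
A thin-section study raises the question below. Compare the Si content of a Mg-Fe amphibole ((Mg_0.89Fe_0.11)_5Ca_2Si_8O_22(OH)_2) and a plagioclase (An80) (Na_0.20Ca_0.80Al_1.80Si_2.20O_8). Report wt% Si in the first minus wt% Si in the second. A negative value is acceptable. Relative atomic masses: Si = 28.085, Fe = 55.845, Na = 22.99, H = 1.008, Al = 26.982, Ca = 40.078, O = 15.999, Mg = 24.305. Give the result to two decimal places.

4.61 percentage points

First mineral: 224.680 g Si in 829.700 g formula = 27.08 wt% Si.
Second mineral: 61.787 g Si in 275.007 g formula = 22.47 wt% Si.
27.08% − 22.47% gives a difference of 4.61 percentage points.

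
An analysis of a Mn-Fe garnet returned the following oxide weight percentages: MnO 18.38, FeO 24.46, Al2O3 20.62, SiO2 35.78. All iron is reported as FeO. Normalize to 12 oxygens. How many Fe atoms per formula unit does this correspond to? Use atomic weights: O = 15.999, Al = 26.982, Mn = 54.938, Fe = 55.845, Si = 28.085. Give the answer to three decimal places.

MnO: 18.38/70.937 = 0.25910 mol → 0.25910 mol Mn, 0.25910 mol O.
FeO: 24.46/71.844 = 0.34046 mol → 0.34046 mol Fe, 0.34046 mol O.
Al2O3: 20.62/101.961 = 0.20223 mol → 0.40446 mol Al, 0.60669 mol O.
SiO2: 35.78/60.083 = 0.59551 mol → 0.59551 mol Si, 1.19102 mol O.
Total oxygen = 2.39727 mol. Normalization factor = 12/2.39727 = 5.00569.
Fe per 12 O = 0.34046 × 5.00569 = 1.704.

1.704 Fe apfu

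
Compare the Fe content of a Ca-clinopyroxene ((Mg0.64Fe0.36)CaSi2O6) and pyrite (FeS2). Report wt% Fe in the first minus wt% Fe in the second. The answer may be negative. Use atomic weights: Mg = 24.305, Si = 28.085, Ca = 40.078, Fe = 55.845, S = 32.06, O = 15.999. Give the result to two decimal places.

Fe in (Mg0.64Fe0.36)CaSi2O6: molar mass 227.901 g/mol; 0.36×55.845 = 20.104 g → 8.82 wt%.
Fe in FeS2: molar mass 119.965 g/mol; 1×55.845 = 55.845 g → 46.55 wt%.
Difference = 8.82 − 46.55 = -37.73 percentage points.

-37.73 percentage points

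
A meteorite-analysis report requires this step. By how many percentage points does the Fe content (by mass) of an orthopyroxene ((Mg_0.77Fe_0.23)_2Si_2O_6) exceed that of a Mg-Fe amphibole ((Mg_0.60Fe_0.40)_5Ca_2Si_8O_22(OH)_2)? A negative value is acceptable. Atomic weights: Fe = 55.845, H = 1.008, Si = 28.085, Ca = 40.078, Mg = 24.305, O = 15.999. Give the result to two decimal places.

-0.83 percentage points

M((Mg_0.77Fe_0.23)_2Si_2O_6) = 215.282 g/mol, so wt% Fe = 25.689/215.282 × 100 = 11.93%.
M((Mg_0.60Fe_0.40)_5Ca_2Si_8O_22(OH)_2) = 875.433 g/mol, so wt% Fe = 111.690/875.433 × 100 = 12.76%.
11.93 − 12.76 = -0.83 pp.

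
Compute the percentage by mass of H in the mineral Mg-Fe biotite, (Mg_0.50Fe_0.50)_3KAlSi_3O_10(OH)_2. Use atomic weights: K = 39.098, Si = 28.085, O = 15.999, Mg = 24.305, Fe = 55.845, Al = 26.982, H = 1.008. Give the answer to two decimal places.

M((Mg_0.50Fe_0.50)_3KAlSi_3O_10(OH)_2) = 464.564 g/mol.
H contributes 2 × 1.008 = 2.016 g per mole.
2.016/464.564 = 0.0043 → 0.43%.

0.43 mass %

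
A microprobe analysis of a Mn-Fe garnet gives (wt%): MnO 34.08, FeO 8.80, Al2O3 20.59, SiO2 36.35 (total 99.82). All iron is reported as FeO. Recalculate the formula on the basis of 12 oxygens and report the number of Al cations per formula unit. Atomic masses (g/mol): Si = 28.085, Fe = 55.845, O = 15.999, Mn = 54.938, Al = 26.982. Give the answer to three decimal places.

MnO: 34.08/70.937 = 0.48043 mol → 0.48043 mol Mn, 0.48043 mol O.
FeO: 8.80/71.844 = 0.12249 mol → 0.12249 mol Fe, 0.12249 mol O.
Al2O3: 20.59/101.961 = 0.20194 mol → 0.40388 mol Al, 0.60582 mol O.
SiO2: 36.35/60.083 = 0.60500 mol → 0.60500 mol Si, 1.21000 mol O.
Total oxygen = 2.41874 mol. Normalization factor = 12/2.41874 = 4.96126.
Al per 12 O = 0.40388 × 4.96126 = 2.004.

2.004 Al apfu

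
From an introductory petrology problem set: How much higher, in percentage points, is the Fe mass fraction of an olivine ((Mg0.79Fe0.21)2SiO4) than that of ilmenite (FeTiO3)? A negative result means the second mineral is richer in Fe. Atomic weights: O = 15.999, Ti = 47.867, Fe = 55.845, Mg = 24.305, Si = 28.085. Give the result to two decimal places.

-21.57 percentage points

M((Mg0.79Fe0.21)2SiO4) = 153.938 g/mol, so wt% Fe = 23.455/153.938 × 100 = 15.24%.
M(FeTiO3) = 151.709 g/mol, so wt% Fe = 55.845/151.709 × 100 = 36.81%.
15.24 − 36.81 = -21.57 pp.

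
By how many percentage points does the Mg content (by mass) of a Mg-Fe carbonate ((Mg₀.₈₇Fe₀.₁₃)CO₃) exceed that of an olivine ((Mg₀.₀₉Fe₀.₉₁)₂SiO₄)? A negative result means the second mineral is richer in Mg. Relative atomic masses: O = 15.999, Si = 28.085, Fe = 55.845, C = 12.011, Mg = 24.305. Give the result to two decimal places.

21.71 percentage points

M((Mg₀.₈₇Fe₀.₁₃)CO₃) = 88.413 g/mol, so wt% Mg = 21.145/88.413 × 100 = 23.92%.
M((Mg₀.₀₉Fe₀.₉₁)₂SiO₄) = 198.094 g/mol, so wt% Mg = 4.375/198.094 × 100 = 2.21%.
23.92 − 2.21 = 21.71 pp.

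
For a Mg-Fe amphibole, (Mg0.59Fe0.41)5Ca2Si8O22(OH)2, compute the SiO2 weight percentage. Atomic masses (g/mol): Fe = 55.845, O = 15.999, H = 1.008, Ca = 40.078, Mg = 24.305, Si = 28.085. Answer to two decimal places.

M((Mg0.59Fe0.41)5Ca2Si8O22(OH)2) = 877.010 g/mol; M(SiO2) = 60.083 g/mol.
Moles SiO2 per formula unit = 8 Si ÷ 1 = 8.0000.
SiO2 fraction = (8.0000 × 60.083) / 877.010 = 480.664/877.010 = 0.5481.

54.81 wt%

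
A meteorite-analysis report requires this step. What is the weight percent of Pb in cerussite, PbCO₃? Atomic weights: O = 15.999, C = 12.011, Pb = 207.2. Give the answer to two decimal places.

77.54 mass %

Molar mass of PbCO₃: 1·207.2 + 1·12.011 + 3·15.999 = 267.208 g/mol.
Mass of Pb per formula unit: 1 × 207.2 = 207.200 g.
Weight fraction Pb = 207.200 / 267.208 = 0.7754.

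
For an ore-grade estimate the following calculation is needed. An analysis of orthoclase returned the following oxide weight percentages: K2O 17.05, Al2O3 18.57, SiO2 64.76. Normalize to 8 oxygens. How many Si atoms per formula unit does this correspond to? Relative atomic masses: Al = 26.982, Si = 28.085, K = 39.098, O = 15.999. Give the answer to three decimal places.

2.991 Si apfu

17.05 wt% K2O ÷ 94.195 g/mol = 0.18101 mol, giving 0.36202 K and 0.18101 O.
18.57 wt% Al2O3 ÷ 101.961 g/mol = 0.18213 mol, giving 0.36426 Al and 0.54639 O.
64.76 wt% SiO2 ÷ 60.083 g/mol = 1.07784 mol, giving 1.07784 Si and 2.15568 O.
Oxygen sums to 2.88308; scaling by 8/2.88308 = 2.77481 puts the formula on 8 O.
Si: 1.07784 × 2.77481 = 2.991 atoms per formula unit.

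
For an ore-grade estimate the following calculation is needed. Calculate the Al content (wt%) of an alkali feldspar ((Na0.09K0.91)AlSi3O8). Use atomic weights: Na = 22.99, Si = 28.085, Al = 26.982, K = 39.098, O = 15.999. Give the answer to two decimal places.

Molar mass of (Na0.09K0.91)AlSi3O8: 0.09*22.99 + 0.91*39.098 + 1*26.982 + 3*28.085 + 8*15.999 = 276.877 g/mol.
Mass of Al per formula unit: 1 × 26.982 = 26.982 g.
Weight fraction Al = 26.982 / 276.877 = 0.0975.

9.75 wt%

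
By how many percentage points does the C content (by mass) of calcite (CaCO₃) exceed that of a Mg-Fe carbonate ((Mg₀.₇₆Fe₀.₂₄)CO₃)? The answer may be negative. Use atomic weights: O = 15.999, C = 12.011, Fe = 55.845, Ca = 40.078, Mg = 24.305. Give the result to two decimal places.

C in CaCO₃: molar mass 100.086 g/mol; 1×12.011 = 12.011 g → 12.00 wt%.
C in (Mg₀.₇₆Fe₀.₂₄)CO₃: molar mass 91.883 g/mol; 1×12.011 = 12.011 g → 13.07 wt%.
Difference = 12.00 − 13.07 = -1.07 percentage points.

-1.07 percentage points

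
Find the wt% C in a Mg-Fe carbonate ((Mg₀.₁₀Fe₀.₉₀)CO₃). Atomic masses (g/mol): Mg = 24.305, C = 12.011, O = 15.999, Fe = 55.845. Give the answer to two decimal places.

Formula mass = 0.10*24.305 + 0.90*55.845 + 1*12.011 + 3*15.999 = 112.699 g/mol, of which 12.011 g is C.
So C makes up 12.011/112.699 = 0.1066 of the mass, i.e. 10.66%.

10.66 wt%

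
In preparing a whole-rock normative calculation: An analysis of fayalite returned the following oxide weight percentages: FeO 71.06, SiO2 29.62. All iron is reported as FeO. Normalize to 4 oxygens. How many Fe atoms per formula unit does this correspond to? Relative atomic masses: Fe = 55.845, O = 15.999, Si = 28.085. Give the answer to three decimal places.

2.003 Fe apfu

71.06 wt% FeO ÷ 71.844 g/mol = 0.98909 mol, giving 0.98909 Fe and 0.98909 O.
29.62 wt% SiO2 ÷ 60.083 g/mol = 0.49298 mol, giving 0.49298 Si and 0.98596 O.
Oxygen sums to 1.97505; scaling by 4/1.97505 = 2.02527 puts the formula on 4 O.
Fe: 0.98909 × 2.02527 = 2.003 atoms per formula unit.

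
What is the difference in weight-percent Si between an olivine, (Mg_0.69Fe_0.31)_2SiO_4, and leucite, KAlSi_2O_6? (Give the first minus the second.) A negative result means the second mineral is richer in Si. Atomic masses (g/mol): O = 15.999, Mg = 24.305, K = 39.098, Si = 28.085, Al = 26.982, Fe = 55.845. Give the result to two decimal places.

M((Mg_0.69Fe_0.31)_2SiO_4) = 160.246 g/mol, so wt% Si = 28.085/160.246 × 100 = 17.53%.
M(KAlSi_2O_6) = 218.244 g/mol, so wt% Si = 56.170/218.244 × 100 = 25.74%.
17.53 − 25.74 = -8.21 pp.

-8.21 percentage points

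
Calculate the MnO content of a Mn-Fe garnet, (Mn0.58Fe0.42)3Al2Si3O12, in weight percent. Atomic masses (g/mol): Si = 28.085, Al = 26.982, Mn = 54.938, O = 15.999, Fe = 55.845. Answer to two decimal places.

24.88 wt%

Molar mass of (Mn0.58Fe0.42)3Al2Si3O12 = 1.74×54.938 + 1.26×55.845 + 2×26.982 + 3×28.085 + 12×15.999 = 496.164 g/mol.
Each formula unit contains 1.74 Mn, equivalent to 1.74/1 = 1.7400 mol MnO.
M(MnO) = 1×54.938 + 1×15.999 = 70.937 g/mol.
Mass of MnO per formula unit = 1.7400 × 70.937 = 123.430 g.
MnO wt% = 123.430 / 496.164 × 100 = 24.88%.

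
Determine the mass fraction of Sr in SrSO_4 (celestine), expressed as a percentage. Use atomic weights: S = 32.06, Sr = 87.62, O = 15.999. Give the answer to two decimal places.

47.70 mass %

Formula mass = 1×87.62 + 1×32.06 + 4×15.999 = 183.676 g/mol, of which 87.620 g is Sr.
So Sr makes up 87.620/183.676 = 0.4770 of the mass, i.e. 47.70%.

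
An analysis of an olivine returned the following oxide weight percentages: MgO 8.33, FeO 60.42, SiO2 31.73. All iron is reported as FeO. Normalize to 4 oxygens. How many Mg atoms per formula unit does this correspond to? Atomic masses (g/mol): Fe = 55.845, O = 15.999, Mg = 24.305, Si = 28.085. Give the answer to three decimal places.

MgO (M=40.304): mol = 0.20668; Mg = 0.20668, O = 0.20668.
FeO (M=71.844): mol = 0.84099; Fe = 0.84099, O = 0.84099.
SiO2 (M=60.083): mol = 0.52810; Si = 0.52810, O = 1.05620.
ΣO = 2.10387; factor = 4/ΣO = 1.90126.
Mg apfu = 0.20668 × 1.90126 = 0.393.

0.393 Mg apfu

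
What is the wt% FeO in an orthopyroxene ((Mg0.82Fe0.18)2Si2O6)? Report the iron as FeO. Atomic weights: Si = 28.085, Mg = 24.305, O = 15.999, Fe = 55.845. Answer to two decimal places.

12.19 wt%

M((Mg0.82Fe0.18)2Si2O6) = 212.128 g/mol; M(FeO) = 71.844 g/mol.
Moles FeO per formula unit = 0.36 Fe ÷ 1 = 0.3600.
FeO fraction = (0.3600 × 71.844) / 212.128 = 25.864/212.128 = 0.1219.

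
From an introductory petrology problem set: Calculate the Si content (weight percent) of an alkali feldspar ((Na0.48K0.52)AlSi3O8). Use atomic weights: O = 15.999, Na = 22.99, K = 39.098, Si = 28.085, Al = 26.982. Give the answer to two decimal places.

31.14 weight percent

Formula mass = 0.48×22.99 + 0.52×39.098 + 1×26.982 + 3×28.085 + 8×15.999 = 270.595 g/mol, of which 84.255 g is Si.
So Si makes up 84.255/270.595 = 0.3114 of the mass, i.e. 31.14%.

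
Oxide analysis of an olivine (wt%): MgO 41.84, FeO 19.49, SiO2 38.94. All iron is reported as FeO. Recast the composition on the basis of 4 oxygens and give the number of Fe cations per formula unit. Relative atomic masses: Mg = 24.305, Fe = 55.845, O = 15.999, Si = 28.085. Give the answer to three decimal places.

MgO: 41.84/40.304 = 1.03811 mol → 1.03811 mol Mg, 1.03811 mol O.
FeO: 19.49/71.844 = 0.27128 mol → 0.27128 mol Fe, 0.27128 mol O.
SiO2: 38.94/60.083 = 0.64810 mol → 0.64810 mol Si, 1.29620 mol O.
Total oxygen = 2.60559 mol. Normalization factor = 4/2.60559 = 1.53516.
Fe per 4 O = 0.27128 × 1.53516 = 0.416.

0.416 Fe apfu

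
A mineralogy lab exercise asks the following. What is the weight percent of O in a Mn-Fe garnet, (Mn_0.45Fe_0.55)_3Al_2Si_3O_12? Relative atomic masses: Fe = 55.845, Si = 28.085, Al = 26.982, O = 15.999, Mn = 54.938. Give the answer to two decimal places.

38.67 weight percent

Formula mass = 1.35*54.938 + 1.65*55.845 + 2*26.982 + 3*28.085 + 12*15.999 = 496.518 g/mol, of which 191.988 g is O.
So O makes up 191.988/496.518 = 0.3867 of the mass, i.e. 38.67%.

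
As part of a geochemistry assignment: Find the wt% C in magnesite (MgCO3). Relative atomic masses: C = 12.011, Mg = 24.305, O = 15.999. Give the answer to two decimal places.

14.25 weight percent

M(MgCO3) = 84.313 g/mol.
C contributes 1 × 12.011 = 12.011 g per mole.
12.011/84.313 = 0.1425 → 14.25%.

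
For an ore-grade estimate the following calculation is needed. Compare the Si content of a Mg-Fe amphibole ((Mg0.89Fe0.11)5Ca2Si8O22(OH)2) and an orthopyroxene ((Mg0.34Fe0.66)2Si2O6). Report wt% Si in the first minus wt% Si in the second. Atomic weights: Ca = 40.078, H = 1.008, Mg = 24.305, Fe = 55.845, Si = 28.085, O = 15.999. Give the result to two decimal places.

M((Mg0.89Fe0.11)5Ca2Si8O22(OH)2) = 829.700 g/mol, so wt% Si = 224.680/829.700 × 100 = 27.08%.
M((Mg0.34Fe0.66)2Si2O6) = 242.407 g/mol, so wt% Si = 56.170/242.407 × 100 = 23.17%.
27.08 − 23.17 = 3.91 pp.

3.91 percentage points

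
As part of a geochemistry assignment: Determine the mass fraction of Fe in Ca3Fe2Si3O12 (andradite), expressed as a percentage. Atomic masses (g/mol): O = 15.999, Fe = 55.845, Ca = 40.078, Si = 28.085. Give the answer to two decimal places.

M(Ca3Fe2Si3O12) = 508.167 g/mol.
Fe contributes 2 × 55.845 = 111.690 g per mole.
111.690/508.167 = 0.2198 → 21.98%.

21.98 wt%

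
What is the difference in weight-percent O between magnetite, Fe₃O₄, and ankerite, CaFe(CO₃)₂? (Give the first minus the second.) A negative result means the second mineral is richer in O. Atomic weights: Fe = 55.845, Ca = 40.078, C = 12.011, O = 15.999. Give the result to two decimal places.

-16.81 percentage points

First mineral: 63.996 g O in 231.531 g formula = 27.64 wt% O.
Second mineral: 95.994 g O in 215.939 g formula = 44.45 wt% O.
27.64% − 44.45% gives a difference of -16.81 percentage points.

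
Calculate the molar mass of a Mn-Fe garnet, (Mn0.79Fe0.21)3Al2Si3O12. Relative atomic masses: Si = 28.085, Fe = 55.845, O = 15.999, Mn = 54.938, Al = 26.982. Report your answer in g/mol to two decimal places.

M = 2.37*54.938 + 0.63*55.845 + 2*26.982 + 3*28.085 + 12*15.999

495.59 g/mol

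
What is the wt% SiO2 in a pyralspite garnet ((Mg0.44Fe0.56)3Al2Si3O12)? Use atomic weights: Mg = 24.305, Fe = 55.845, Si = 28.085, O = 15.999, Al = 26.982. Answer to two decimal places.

39.52 wt%

Molar mass of (Mg0.44Fe0.56)3Al2Si3O12 = 1.32·24.305 + 1.68·55.845 + 2·26.982 + 3·28.085 + 12·15.999 = 456.109 g/mol.
Each formula unit contains 3 Si, equivalent to 3/1 = 3.0000 mol SiO2.
M(SiO2) = 1×28.085 + 2×15.999 = 60.083 g/mol.
Mass of SiO2 per formula unit = 3.0000 × 60.083 = 180.249 g.
SiO2 wt% = 180.249 / 456.109 × 100 = 39.52%.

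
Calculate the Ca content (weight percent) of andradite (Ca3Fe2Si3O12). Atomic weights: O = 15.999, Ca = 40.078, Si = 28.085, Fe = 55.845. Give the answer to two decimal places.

M(Ca3Fe2Si3O12) = 508.167 g/mol.
Ca contributes 3 × 40.078 = 120.234 g per mole.
120.234/508.167 = 0.2366 → 23.66%.

23.66 weight percent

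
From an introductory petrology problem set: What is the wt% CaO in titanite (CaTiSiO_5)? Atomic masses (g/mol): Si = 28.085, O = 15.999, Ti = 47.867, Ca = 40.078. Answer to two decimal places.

28.61 wt%

M(CaTiSiO_5) = 196.025 g/mol; M(CaO) = 56.077 g/mol.
Moles CaO per formula unit = 1 Ca ÷ 1 = 1.0000.
CaO fraction = (1.0000 × 56.077) / 196.025 = 56.077/196.025 = 0.2861.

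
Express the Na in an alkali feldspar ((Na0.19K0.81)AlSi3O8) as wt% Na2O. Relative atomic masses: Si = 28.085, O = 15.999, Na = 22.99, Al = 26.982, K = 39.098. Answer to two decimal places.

2.14 wt%

Formula mass = 275.266 g/mol.
0.19 Na → 0.0950 mol Na2O per formula unit; M(Na2O) = 61.979, so Na2O mass = 5.888 g.
5.888/275.266 × 100 = 2.14 wt%.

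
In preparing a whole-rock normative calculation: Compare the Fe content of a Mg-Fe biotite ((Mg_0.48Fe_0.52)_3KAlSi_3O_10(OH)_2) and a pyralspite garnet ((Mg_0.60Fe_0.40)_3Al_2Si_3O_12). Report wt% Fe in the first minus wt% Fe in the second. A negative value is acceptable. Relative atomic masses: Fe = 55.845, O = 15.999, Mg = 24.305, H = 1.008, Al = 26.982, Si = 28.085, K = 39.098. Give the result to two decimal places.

3.48 percentage points

Fe in (Mg_0.48Fe_0.52)_3KAlSi_3O_10(OH)_2: molar mass 466.456 g/mol; 1.56×55.845 = 87.118 g → 18.68 wt%.
Fe in (Mg_0.60Fe_0.40)_3Al_2Si_3O_12: molar mass 440.970 g/mol; 1.20×55.845 = 67.014 g → 15.20 wt%.
Difference = 18.68 − 15.20 = 3.48 percentage points.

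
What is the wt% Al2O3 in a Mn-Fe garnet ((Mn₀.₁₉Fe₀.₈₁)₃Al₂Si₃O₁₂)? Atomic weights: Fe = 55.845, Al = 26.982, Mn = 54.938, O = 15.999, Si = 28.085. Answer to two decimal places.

20.51 wt%

Molar mass of (Mn₀.₁₉Fe₀.₈₁)₃Al₂Si₃O₁₂ = 0.57·54.938 + 2.43·55.845 + 2·26.982 + 3·28.085 + 12·15.999 = 497.225 g/mol.
Each formula unit contains 2 Al, equivalent to 2/2 = 1.0000 mol Al2O3.
M(Al2O3) = 2×26.982 + 3×15.999 = 101.961 g/mol.
Mass of Al2O3 per formula unit = 1.0000 × 101.961 = 101.961 g.
Al2O3 wt% = 101.961 / 497.225 × 100 = 20.51%.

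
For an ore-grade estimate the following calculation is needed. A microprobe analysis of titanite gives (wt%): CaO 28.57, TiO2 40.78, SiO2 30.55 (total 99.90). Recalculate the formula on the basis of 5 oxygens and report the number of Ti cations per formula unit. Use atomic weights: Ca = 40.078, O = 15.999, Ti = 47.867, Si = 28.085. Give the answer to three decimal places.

CaO: 28.57/56.077 = 0.50948 mol → 0.50948 mol Ca, 0.50948 mol O.
TiO2: 40.78/79.865 = 0.51061 mol → 0.51061 mol Ti, 1.02122 mol O.
SiO2: 30.55/60.083 = 0.50846 mol → 0.50846 mol Si, 1.01692 mol O.
Total oxygen = 2.54762 mol. Normalization factor = 5/2.54762 = 1.96262.
Ti per 5 O = 0.51061 × 1.96262 = 1.002.

1.002 Ti apfu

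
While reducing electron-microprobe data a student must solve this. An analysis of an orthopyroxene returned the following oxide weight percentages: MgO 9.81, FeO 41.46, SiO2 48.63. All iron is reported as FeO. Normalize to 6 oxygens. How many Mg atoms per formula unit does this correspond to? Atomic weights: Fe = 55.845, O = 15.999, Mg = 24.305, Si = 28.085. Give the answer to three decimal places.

9.81 wt% MgO ÷ 40.304 g/mol = 0.24340 mol, giving 0.24340 Mg and 0.24340 O.
41.46 wt% FeO ÷ 71.844 g/mol = 0.57708 mol, giving 0.57708 Fe and 0.57708 O.
48.63 wt% SiO2 ÷ 60.083 g/mol = 0.80938 mol, giving 0.80938 Si and 1.61876 O.
Oxygen sums to 2.43924; scaling by 6/2.43924 = 2.45978 puts the formula on 6 O.
Mg: 0.24340 × 2.45978 = 0.599 atoms per formula unit.

0.599 Mg apfu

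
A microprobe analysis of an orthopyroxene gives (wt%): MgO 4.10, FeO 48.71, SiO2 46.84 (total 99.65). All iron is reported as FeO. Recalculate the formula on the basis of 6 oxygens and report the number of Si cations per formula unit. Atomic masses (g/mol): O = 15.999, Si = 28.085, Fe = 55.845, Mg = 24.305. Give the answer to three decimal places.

MgO (M=40.304): mol = 0.10173; Mg = 0.10173, O = 0.10173.
FeO (M=71.844): mol = 0.67800; Fe = 0.67800, O = 0.67800.
SiO2 (M=60.083): mol = 0.77959; Si = 0.77959, O = 1.55918.
ΣO = 2.33891; factor = 6/ΣO = 2.56530.
Si apfu = 0.77959 × 2.56530 = 2.000.

2.000 Si apfu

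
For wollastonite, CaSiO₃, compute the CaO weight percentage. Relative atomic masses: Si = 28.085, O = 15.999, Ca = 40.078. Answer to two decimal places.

48.28 wt%

Formula mass = 116.160 g/mol.
1 Ca → 1.0000 mol CaO per formula unit; M(CaO) = 56.077, so CaO mass = 56.077 g.
56.077/116.160 × 100 = 48.28 wt%.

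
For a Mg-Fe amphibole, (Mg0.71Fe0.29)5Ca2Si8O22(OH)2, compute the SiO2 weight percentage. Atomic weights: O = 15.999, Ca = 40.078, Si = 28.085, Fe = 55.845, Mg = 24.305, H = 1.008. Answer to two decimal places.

M((Mg0.71Fe0.29)5Ca2Si8O22(OH)2) = 858.086 g/mol; M(SiO2) = 60.083 g/mol.
Moles SiO2 per formula unit = 8 Si ÷ 1 = 8.0000.
SiO2 fraction = (8.0000 × 60.083) / 858.086 = 480.664/858.086 = 0.5602.

56.02 wt%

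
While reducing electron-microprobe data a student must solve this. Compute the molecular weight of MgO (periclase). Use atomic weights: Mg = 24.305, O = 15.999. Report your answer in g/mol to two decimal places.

Mg: 1 × 24.305 = 24.3050
O: 1 × 15.999 = 15.9990
Summing the contributions gives the formula mass.

40.30 g/mol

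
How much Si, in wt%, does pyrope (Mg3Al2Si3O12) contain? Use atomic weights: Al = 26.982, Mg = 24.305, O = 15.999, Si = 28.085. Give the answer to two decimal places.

Formula mass = 3×24.305 + 2×26.982 + 3×28.085 + 12×15.999 = 403.122 g/mol, of which 84.255 g is Si.
So Si makes up 84.255/403.122 = 0.2090 of the mass, i.e. 20.90%.

20.90 wt%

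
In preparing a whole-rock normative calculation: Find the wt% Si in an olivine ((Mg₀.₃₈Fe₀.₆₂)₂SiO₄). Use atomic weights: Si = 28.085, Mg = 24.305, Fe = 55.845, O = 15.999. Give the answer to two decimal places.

15.62 wt%

Molar mass of (Mg₀.₃₈Fe₀.₆₂)₂SiO₄: 0.76*24.305 + 1.24*55.845 + 1*28.085 + 4*15.999 = 179.801 g/mol.
Mass of Si per formula unit: 1 × 28.085 = 28.085 g.
Weight fraction Si = 28.085 / 179.801 = 0.1562.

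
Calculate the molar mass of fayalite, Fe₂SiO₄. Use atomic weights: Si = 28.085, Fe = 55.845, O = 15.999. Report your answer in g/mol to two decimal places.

203.77 g/mol

The formula mass is the sum 2×55.845 + 1×28.085 + 4×15.999.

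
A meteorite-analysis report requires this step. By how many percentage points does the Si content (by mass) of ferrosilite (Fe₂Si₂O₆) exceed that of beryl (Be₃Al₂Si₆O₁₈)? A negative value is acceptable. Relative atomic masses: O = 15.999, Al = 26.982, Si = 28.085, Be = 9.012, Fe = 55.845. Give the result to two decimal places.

-10.06 percentage points

M(Fe₂Si₂O₆) = 263.854 g/mol, so wt% Si = 56.170/263.854 × 100 = 21.29%.
M(Be₃Al₂Si₆O₁₈) = 537.492 g/mol, so wt% Si = 168.510/537.492 × 100 = 31.35%.
21.29 − 31.35 = -10.06 pp.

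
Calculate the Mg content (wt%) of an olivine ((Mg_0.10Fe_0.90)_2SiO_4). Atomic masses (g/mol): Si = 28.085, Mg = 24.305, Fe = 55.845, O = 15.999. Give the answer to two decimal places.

Molar mass of (Mg_0.10Fe_0.90)_2SiO_4: 0.20*24.305 + 1.80*55.845 + 1*28.085 + 4*15.999 = 197.463 g/mol.
Mass of Mg per formula unit: 0.20 × 24.305 = 4.861 g.
Weight fraction Mg = 4.861 / 197.463 = 0.0246.

2.46 wt%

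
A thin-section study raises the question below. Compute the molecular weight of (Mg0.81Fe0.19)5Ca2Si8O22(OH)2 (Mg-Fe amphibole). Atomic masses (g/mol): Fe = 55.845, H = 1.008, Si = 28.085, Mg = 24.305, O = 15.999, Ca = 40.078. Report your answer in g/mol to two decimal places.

842.32 g/mol

The formula mass is the sum 4.05×24.305 + 0.95×55.845 + 2×40.078 + 8×28.085 + 24×15.999 + 2×1.008.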